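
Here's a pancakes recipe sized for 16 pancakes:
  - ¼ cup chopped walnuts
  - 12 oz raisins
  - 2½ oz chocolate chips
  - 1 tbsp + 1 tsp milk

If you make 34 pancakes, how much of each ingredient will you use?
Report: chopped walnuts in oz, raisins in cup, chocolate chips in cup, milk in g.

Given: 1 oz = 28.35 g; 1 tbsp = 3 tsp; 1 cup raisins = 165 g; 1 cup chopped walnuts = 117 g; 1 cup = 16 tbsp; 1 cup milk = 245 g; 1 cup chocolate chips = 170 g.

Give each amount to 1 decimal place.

chopped walnuts: 2.2 oz; raisins: 4.4 cup; chocolate chips: 0.9 cup; milk: 43.4 g

Scaling factor: 34/16 = 17/8 = 2.125.
chopped walnuts: 0.25 cup × 17/8 × 117 g/cup ÷ 28.35 g/oz ≈ 2.2 oz
raisins: 12 oz × 17/8 × 28.35 g/oz ÷ 165 g/cup ≈ 4.4 cup
chocolate chips: 2.5 oz × 17/8 × 28.35 g/oz ÷ 170 g/cup ≈ 0.9 cup
milk: (1 tbsp + 1 tsp = 4/3 tbsp) × 17/8 ÷ 16 tbsp/cup × 245 g/cup ≈ 43.4 g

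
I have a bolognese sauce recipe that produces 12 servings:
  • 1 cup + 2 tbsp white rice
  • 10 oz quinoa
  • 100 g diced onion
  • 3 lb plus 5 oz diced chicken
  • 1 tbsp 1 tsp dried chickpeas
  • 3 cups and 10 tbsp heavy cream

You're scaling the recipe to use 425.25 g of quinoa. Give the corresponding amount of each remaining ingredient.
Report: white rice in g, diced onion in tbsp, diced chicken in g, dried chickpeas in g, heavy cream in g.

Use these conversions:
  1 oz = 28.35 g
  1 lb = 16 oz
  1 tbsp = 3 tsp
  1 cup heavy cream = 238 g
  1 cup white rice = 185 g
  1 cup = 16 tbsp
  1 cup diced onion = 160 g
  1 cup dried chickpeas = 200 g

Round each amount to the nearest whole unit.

The original recipe has 283.5 g of quinoa, so the scaling factor is 425.25 ÷ 283.5 = 3/2 = 1.5.
white rice: (1 cup + 2 tbsp = 1.125 cup) × 3/2 × 185 g/cup ≈ 312 g
diced onion: 100 g × 3/2 ÷ 160 g/cup × 16 tbsp/cup = 15 tbsp
diced chicken: (3 lb + 5 oz = 3.3125 lb) × 3/2 × 16 oz/lb × 28.35 g/oz ≈ 2254 g
dried chickpeas: (1 tbsp + 1 tsp = 4/3 tbsp) × 3/2 ÷ 16 tbsp/cup × 200 g/cup = 25 g
heavy cream: (3 cup + 10 tbsp = 3.625 cup) × 3/2 × 238 g/cup ≈ 1294 g

white rice: 312 g; diced onion: 15 tbsp; diced chicken: 2254 g; dried chickpeas: 25 g; heavy cream: 1294 g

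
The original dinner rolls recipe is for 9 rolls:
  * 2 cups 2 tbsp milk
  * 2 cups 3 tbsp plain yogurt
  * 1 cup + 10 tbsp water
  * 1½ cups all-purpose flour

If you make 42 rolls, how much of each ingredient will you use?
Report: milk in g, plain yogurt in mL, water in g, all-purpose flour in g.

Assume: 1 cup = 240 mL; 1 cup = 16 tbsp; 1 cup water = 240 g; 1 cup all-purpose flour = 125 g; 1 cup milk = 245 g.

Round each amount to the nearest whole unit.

Scaling factor: 42/9 = 14/3.
milk: (2 cup + 2 tbsp = 2.125 cup) × 14/3 × 245 g/cup ≈ 2430 g
plain yogurt: (2 cup + 3 tbsp = 2.1875 cup) × 14/3 × 240 mL/cup = 2450 mL
water: (1 cup + 10 tbsp = 1.625 cup) × 14/3 × 240 g/cup = 1820 g
all-purpose flour: 1.5 cup × 14/3 × 125 g/cup = 875 g

milk: 2430 g; plain yogurt: 2450 mL; water: 1820 g; all-purpose flour: 875 g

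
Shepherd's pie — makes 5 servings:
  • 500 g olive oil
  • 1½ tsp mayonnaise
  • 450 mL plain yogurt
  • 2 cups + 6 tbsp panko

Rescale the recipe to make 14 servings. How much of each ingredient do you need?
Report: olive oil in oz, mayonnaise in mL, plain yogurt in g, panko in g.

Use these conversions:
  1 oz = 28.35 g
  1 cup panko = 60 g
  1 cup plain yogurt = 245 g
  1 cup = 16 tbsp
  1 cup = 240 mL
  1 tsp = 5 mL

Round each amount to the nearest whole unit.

Scaling factor: 14/5 = 2.8.
olive oil: 500 g × 14/5 ÷ 28.35 g/oz ≈ 49 oz
mayonnaise: 1.5 tsp × 14/5 × 5 mL/tsp = 21 mL
plain yogurt: 450 mL × 14/5 ÷ 240 mL/cup × 245 g/cup ≈ 1286 g
panko: (2 cup + 6 tbsp = 2.375 cup) × 14/5 × 60 g/cup = 399 g

olive oil: 49 oz; mayonnaise: 21 mL; plain yogurt: 1286 g; panko: 399 g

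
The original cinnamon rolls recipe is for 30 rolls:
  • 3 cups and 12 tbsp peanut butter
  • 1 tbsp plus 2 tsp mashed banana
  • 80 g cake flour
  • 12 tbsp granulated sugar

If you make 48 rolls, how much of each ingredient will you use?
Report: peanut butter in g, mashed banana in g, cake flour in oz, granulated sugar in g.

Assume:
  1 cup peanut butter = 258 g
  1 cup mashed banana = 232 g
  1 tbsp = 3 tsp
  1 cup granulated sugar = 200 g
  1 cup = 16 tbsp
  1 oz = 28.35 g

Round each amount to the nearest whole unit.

Scaling factor: 48/30 = 8/5 = 1.6.
peanut butter: (3 cup + 12 tbsp = 3.75 cup) × 8/5 × 258 g/cup = 1548 g
mashed banana: (1 tbsp + 2 tsp = 5/3 tbsp) × 8/5 ÷ 16 tbsp/cup × 232 g/cup ≈ 39 g
cake flour: 80 g × 8/5 ÷ 28.35 g/oz ≈ 5 oz
granulated sugar: 12 tbsp × 8/5 ÷ 16 tbsp/cup × 200 g/cup = 240 g

peanut butter: 1548 g; mashed banana: 39 g; cake flour: 5 oz; granulated sugar: 240 g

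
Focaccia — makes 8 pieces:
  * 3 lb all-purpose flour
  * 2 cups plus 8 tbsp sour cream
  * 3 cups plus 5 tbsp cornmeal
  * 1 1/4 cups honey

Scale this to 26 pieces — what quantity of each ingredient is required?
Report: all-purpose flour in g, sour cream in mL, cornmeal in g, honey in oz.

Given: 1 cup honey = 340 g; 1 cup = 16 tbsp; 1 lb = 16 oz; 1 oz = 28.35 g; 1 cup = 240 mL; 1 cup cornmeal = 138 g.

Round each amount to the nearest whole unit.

all-purpose flour: 4423 g; sour cream: 1950 mL; cornmeal: 1486 g; honey: 49 oz

Scaling factor: 26/8 = 13/4 = 3.25.
all-purpose flour: 3 lb × 13/4 × 16 oz/lb × 28.35 g/oz ≈ 4423 g
sour cream: (2 cup + 8 tbsp = 2.5 cup) × 13/4 × 240 mL/cup = 1950 mL
cornmeal: (3 cup + 5 tbsp = 3.3125 cup) × 13/4 × 138 g/cup ≈ 1486 g
honey: 1.25 cup × 13/4 × 340 g/cup ÷ 28.35 g/oz ≈ 49 oz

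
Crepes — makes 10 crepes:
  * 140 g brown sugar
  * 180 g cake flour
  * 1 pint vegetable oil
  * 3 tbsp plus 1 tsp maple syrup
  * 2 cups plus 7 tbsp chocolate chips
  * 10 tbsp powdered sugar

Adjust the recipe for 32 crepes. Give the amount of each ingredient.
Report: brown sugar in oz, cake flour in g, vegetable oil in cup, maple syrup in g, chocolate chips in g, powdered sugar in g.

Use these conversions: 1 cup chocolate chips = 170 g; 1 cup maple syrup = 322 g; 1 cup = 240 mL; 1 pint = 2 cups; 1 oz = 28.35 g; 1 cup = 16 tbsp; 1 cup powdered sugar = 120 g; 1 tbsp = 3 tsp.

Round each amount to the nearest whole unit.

brown sugar: 16 oz; cake flour: 576 g; vegetable oil: 6 cup; maple syrup: 215 g; chocolate chips: 1326 g; powdered sugar: 240 g

Scaling factor: 32/10 = 16/5 = 3.2.
brown sugar: 140 g × 16/5 ÷ 28.35 g/oz ≈ 16 oz
cake flour: 180 g × 16/5 = 576 g
vegetable oil: 1 pint × 16/5 × 2 cup/pint ≈ 6 cup
maple syrup: (3 tbsp + 1 tsp = 10/3 tbsp) × 16/5 ÷ 16 tbsp/cup × 322 g/cup ≈ 215 g
chocolate chips: (2 cup + 7 tbsp = 2.4375 cup) × 16/5 × 170 g/cup = 1326 g
powdered sugar: 10 tbsp × 16/5 ÷ 16 tbsp/cup × 120 g/cup = 240 g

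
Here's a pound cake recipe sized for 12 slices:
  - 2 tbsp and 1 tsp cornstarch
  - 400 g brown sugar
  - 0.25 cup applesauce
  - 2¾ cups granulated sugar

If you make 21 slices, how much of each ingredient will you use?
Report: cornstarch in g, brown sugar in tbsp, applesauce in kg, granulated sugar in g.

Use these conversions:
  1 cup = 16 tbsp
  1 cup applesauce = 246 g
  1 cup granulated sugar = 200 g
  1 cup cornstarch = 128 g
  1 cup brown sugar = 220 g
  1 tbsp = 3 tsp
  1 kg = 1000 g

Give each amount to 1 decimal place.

cornstarch: 32.7 g; brown sugar: 50.9 tbsp; applesauce: 0.1 kg; granulated sugar: 962.5 g

Scaling factor: 21/12 = 7/4 = 1.75.
cornstarch: (2 tbsp + 1 tsp = 7/3 tbsp) × 7/4 ÷ 16 tbsp/cup × 128 g/cup ≈ 32.7 g
brown sugar: 400 g × 7/4 ÷ 220 g/cup × 16 tbsp/cup ≈ 50.9 tbsp
applesauce: 0.25 cup × 7/4 × 246 g/cup ÷ 1000 g/kg ≈ 0.1 kg
granulated sugar: 2.75 cup × 7/4 × 200 g/cup = 962.5 g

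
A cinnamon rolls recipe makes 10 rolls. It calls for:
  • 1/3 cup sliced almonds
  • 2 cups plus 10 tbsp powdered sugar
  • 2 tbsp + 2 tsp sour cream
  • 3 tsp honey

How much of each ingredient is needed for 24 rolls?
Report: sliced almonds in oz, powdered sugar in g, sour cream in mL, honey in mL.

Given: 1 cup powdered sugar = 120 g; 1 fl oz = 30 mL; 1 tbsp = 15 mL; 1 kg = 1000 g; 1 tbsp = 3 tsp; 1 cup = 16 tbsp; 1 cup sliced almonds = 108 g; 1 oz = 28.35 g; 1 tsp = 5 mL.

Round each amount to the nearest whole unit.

Scaling factor: 24/10 = 12/5 = 2.4.
sliced almonds: 1/3 cup × 12/5 × 108 g/cup ÷ 28.35 g/oz ≈ 3 oz
powdered sugar: (2 cup + 10 tbsp = 2.625 cup) × 12/5 × 120 g/cup = 756 g
sour cream: (2 tbsp + 2 tsp = 8/3 tbsp) × 12/5 × 15 mL/tbsp = 96 mL
honey: 3 tsp × 12/5 × 5 mL/tsp = 36 mL

sliced almonds: 3 oz; powdered sugar: 756 g; sour cream: 96 mL; honey: 36 mL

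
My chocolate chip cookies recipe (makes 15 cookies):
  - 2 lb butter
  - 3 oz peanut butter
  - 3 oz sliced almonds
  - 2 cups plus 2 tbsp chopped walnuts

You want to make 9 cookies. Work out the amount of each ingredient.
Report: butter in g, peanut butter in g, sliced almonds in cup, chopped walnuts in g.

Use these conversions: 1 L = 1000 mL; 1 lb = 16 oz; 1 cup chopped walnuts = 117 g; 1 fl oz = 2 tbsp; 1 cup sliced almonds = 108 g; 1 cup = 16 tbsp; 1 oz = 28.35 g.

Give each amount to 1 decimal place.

butter: 544.3 g; peanut butter: 51.0 g; sliced almonds: 0.5 cup; chopped walnuts: 149.2 g

Scaling factor: 9/15 = 3/5 = 0.6.
butter: 2 lb × 3/5 × 16 oz/lb × 28.35 g/oz ≈ 544.3 g
peanut butter: 3 oz × 3/5 × 28.35 g/oz ≈ 51.0 g
sliced almonds: 3 oz × 3/5 × 28.35 g/oz ÷ 108 g/cup ≈ 0.5 cup
chopped walnuts: (2 cup + 2 tbsp = 2.125 cup) × 3/5 × 117 g/cup ≈ 149.2 g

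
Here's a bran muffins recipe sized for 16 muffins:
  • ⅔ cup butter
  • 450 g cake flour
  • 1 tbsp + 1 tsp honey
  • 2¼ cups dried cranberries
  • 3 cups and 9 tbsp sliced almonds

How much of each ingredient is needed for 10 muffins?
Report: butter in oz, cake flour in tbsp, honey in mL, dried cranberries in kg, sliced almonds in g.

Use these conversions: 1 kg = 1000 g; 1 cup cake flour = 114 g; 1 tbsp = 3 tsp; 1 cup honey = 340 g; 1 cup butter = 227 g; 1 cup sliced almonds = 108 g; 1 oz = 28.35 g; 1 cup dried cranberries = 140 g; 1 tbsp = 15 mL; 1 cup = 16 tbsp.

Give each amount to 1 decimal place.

butter: 3.3 oz; cake flour: 39.5 tbsp; honey: 12.5 mL; dried cranberries: 0.2 kg; sliced almonds: 240.5 g

Scaling factor: 10/16 = 5/8 = 0.625.
butter: 2/3 cup × 5/8 × 227 g/cup ÷ 28.35 g/oz ≈ 3.3 oz
cake flour: 450 g × 5/8 ÷ 114 g/cup × 16 tbsp/cup ≈ 39.5 tbsp
honey: (1 tbsp + 1 tsp = 4/3 tbsp) × 5/8 × 15 mL/tbsp = 12.5 mL
dried cranberries: 2.25 cup × 5/8 × 140 g/cup ÷ 1000 g/kg ≈ 0.2 kg
sliced almonds: (3 cup + 9 tbsp = 3.5625 cup) × 5/8 × 108 g/cup ≈ 240.5 g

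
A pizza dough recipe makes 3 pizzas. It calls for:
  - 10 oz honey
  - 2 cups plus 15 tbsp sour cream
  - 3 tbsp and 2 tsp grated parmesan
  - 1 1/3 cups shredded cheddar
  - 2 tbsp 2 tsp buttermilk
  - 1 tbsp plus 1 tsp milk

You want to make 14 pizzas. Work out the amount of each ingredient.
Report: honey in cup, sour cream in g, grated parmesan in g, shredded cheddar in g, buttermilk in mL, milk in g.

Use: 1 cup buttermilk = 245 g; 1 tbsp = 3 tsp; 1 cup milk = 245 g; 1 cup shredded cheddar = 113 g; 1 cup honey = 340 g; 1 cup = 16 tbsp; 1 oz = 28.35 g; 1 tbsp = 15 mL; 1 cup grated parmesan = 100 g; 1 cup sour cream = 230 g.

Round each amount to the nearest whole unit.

honey: 4 cup; sour cream: 3153 g; grated parmesan: 107 g; shredded cheddar: 703 g; buttermilk: 187 mL; milk: 95 g

Scaling factor: 14/3.
honey: 10 oz × 14/3 × 28.35 g/oz ÷ 340 g/cup ≈ 4 cup
sour cream: (2 cup + 15 tbsp = 2.9375 cup) × 14/3 × 230 g/cup ≈ 3153 g
grated parmesan: (3 tbsp + 2 tsp = 11/3 tbsp) × 14/3 ÷ 16 tbsp/cup × 100 g/cup ≈ 107 g
shredded cheddar: 4/3 cup × 14/3 × 113 g/cup ≈ 703 g
buttermilk: (2 tbsp + 2 tsp = 8/3 tbsp) × 14/3 × 15 mL/tbsp ≈ 187 mL
milk: (1 tbsp + 1 tsp = 4/3 tbsp) × 14/3 ÷ 16 tbsp/cup × 245 g/cup ≈ 95 g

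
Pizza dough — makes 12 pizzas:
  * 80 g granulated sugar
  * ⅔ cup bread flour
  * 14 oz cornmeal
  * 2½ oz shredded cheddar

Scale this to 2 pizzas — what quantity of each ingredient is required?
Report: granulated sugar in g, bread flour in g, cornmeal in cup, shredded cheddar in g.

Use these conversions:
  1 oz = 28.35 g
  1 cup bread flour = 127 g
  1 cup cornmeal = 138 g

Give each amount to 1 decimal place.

granulated sugar: 13.3 g; bread flour: 14.1 g; cornmeal: 0.5 cup; shredded cheddar: 11.8 g

Scaling factor: 2/12 = 1/6.
granulated sugar: 80 g × 1/6 ≈ 13.3 g
bread flour: 2/3 cup × 1/6 × 127 g/cup ≈ 14.1 g
cornmeal: 14 oz × 1/6 × 28.35 g/oz ÷ 138 g/cup ≈ 0.5 cup
shredded cheddar: 2.5 oz × 1/6 × 28.35 g/oz ≈ 11.8 g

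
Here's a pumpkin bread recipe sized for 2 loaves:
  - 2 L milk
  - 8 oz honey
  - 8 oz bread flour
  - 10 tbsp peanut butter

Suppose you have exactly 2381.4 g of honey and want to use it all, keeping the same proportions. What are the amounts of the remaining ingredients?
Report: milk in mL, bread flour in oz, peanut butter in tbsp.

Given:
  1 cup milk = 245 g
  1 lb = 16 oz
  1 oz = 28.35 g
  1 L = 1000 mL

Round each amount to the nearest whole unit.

The original recipe has 226.8 g of honey, so the scaling factor is 2381.4 ÷ 226.8 = 21/2 = 10.5.
milk: 2 L × 21/2 × 1000 mL/L = 21000 mL
bread flour: 8 oz × 21/2 = 84 oz
peanut butter: 10 tbsp × 21/2 = 105 tbsp

milk: 21000 mL; bread flour: 84 oz; peanut butter: 105 tbsp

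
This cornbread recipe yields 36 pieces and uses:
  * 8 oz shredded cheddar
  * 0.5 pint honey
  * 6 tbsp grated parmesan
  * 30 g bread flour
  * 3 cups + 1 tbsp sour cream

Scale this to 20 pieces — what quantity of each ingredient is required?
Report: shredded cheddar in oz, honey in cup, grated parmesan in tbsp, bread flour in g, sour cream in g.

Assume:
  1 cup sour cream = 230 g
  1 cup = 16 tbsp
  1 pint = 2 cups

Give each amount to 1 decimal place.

Scaling factor: 20/36 = 5/9.
shredded cheddar: 8 oz × 5/9 ≈ 4.4 oz
honey: 0.5 pint × 5/9 × 2 cup/pint ≈ 0.6 cup
grated parmesan: 6 tbsp × 5/9 ≈ 3.3 tbsp
bread flour: 30 g × 5/9 ≈ 16.7 g
sour cream: (3 cup + 1 tbsp = 3.0625 cup) × 5/9 × 230 g/cup ≈ 391.3 g

shredded cheddar: 4.4 oz; honey: 0.6 cup; grated parmesan: 3.3 tbsp; bread flour: 16.7 g; sour cream: 391.3 g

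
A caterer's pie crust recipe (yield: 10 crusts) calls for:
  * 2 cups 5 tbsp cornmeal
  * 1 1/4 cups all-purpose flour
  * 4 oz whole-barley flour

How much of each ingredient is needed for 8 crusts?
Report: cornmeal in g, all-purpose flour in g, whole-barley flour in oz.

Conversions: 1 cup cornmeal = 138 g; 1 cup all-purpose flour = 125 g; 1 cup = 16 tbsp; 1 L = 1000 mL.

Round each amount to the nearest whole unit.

cornmeal: 255 g; all-purpose flour: 125 g; whole-barley flour: 3 oz

Scaling factor: 8/10 = 4/5 = 0.8.
cornmeal: (2 cup + 5 tbsp = 2.3125 cup) × 4/5 × 138 g/cup ≈ 255 g
all-purpose flour: 1.25 cup × 4/5 × 125 g/cup = 125 g
whole-barley flour: 4 oz × 4/5 ≈ 3 oz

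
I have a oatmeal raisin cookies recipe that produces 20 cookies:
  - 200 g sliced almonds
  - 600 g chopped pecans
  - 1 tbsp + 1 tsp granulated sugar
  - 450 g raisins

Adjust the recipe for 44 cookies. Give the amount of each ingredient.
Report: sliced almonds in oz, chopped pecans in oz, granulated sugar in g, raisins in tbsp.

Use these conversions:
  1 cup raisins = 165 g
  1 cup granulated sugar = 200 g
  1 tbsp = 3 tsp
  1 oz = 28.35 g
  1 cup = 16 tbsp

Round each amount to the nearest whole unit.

sliced almonds: 16 oz; chopped pecans: 47 oz; granulated sugar: 37 g; raisins: 96 tbsp

Scaling factor: 44/20 = 11/5 = 2.2.
sliced almonds: 200 g × 11/5 ÷ 28.35 g/oz ≈ 16 oz
chopped pecans: 600 g × 11/5 ÷ 28.35 g/oz ≈ 47 oz
granulated sugar: (1 tbsp + 1 tsp = 4/3 tbsp) × 11/5 ÷ 16 tbsp/cup × 200 g/cup ≈ 37 g
raisins: 450 g × 11/5 ÷ 165 g/cup × 16 tbsp/cup = 96 tbsp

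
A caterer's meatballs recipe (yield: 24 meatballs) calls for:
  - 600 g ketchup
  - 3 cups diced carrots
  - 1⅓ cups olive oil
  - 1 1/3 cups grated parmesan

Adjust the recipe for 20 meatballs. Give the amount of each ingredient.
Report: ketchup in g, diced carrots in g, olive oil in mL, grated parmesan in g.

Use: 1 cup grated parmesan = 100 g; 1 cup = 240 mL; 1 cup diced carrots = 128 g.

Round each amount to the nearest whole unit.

ketchup: 500 g; diced carrots: 320 g; olive oil: 267 mL; grated parmesan: 111 g

Scaling factor: 20/24 = 5/6.
ketchup: 600 g × 5/6 = 500 g
diced carrots: 3 cup × 5/6 × 128 g/cup = 320 g
olive oil: 4/3 cup × 5/6 × 240 mL/cup ≈ 267 mL
grated parmesan: 4/3 cup × 5/6 × 100 g/cup ≈ 111 g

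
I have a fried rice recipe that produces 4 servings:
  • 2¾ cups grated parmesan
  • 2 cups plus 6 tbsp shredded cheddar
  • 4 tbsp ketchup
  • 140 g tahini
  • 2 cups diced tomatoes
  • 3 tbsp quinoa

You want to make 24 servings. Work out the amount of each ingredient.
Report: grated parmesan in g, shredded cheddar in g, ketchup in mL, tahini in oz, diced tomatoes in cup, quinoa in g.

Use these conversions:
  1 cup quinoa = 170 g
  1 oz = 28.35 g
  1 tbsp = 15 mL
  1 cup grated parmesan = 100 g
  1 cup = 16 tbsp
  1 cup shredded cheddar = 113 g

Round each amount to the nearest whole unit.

Scaling factor: 24/4 = 6.
grated parmesan: 2.75 cup × 6 × 100 g/cup = 1650 g
shredded cheddar: (2 cup + 6 tbsp = 2.375 cup) × 6 × 113 g/cup ≈ 1610 g
ketchup: 4 tbsp × 6 × 15 mL/tbsp = 360 mL
tahini: 140 g × 6 ÷ 28.35 g/oz ≈ 30 oz
diced tomatoes: 2 cup × 6 = 12 cup
quinoa: 3 tbsp × 6 ÷ 16 tbsp/cup × 170 g/cup ≈ 191 g

grated parmesan: 1650 g; shredded cheddar: 1610 g; ketchup: 360 mL; tahini: 30 oz; diced tomatoes: 12 cup; quinoa: 191 g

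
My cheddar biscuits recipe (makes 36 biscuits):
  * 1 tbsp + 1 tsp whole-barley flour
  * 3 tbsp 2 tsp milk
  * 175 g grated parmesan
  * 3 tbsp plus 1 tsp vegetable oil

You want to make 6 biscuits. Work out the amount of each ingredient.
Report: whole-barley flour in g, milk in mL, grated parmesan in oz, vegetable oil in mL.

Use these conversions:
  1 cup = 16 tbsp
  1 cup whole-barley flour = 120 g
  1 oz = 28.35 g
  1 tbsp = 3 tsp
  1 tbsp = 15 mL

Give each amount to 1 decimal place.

whole-barley flour: 1.7 g; milk: 9.2 mL; grated parmesan: 1.0 oz; vegetable oil: 8.3 mL

Scaling factor: 6/36 = 1/6.
whole-barley flour: (1 tbsp + 1 tsp = 4/3 tbsp) × 1/6 ÷ 16 tbsp/cup × 120 g/cup ≈ 1.7 g
milk: (3 tbsp + 2 tsp = 11/3 tbsp) × 1/6 × 15 mL/tbsp ≈ 9.2 mL
grated parmesan: 175 g × 1/6 ÷ 28.35 g/oz ≈ 1.0 oz
vegetable oil: (3 tbsp + 1 tsp = 10/3 tbsp) × 1/6 × 15 mL/tbsp ≈ 8.3 mL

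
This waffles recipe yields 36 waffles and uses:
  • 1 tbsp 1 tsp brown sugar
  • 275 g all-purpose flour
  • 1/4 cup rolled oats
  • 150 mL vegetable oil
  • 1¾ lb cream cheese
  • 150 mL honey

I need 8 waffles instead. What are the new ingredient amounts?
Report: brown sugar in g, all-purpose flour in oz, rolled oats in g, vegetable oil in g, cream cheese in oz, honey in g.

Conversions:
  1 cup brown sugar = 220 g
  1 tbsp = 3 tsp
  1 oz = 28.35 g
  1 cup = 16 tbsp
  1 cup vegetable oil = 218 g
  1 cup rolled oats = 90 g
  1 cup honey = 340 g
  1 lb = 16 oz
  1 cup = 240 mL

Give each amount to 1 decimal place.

brown sugar: 4.1 g; all-purpose flour: 2.2 oz; rolled oats: 5.0 g; vegetable oil: 30.3 g; cream cheese: 6.2 oz; honey: 47.2 g

Scaling factor: 8/36 = 2/9.
brown sugar: (1 tbsp + 1 tsp = 4/3 tbsp) × 2/9 ÷ 16 tbsp/cup × 220 g/cup ≈ 4.1 g
all-purpose flour: 275 g × 2/9 ÷ 28.35 g/oz ≈ 2.2 oz
rolled oats: 0.25 cup × 2/9 × 90 g/cup = 5.0 g
vegetable oil: 150 mL × 2/9 ÷ 240 mL/cup × 218 g/cup ≈ 30.3 g
cream cheese: 1.75 lb × 2/9 × 16 oz/lb ≈ 6.2 oz
honey: 150 mL × 2/9 ÷ 240 mL/cup × 340 g/cup ≈ 47.2 g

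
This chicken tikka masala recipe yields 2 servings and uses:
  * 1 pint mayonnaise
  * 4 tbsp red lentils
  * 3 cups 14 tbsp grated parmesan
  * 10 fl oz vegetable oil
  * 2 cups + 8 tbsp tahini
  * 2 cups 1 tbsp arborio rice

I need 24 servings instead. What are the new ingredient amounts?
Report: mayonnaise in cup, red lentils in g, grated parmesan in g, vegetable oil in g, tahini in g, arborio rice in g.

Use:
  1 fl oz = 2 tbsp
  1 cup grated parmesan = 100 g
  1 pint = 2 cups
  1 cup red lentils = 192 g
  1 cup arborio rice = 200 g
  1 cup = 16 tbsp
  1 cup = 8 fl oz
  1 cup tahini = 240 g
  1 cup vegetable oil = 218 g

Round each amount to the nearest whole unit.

mayonnaise: 24 cup; red lentils: 576 g; grated parmesan: 4650 g; vegetable oil: 3270 g; tahini: 7200 g; arborio rice: 4950 g

Scaling factor: 24/2 = 12.
mayonnaise: 1 pint × 12 × 2 cup/pint = 24 cup
red lentils: 4 tbsp × 12 ÷ 16 tbsp/cup × 192 g/cup = 576 g
grated parmesan: (3 cup + 14 tbsp = 3.875 cup) × 12 × 100 g/cup = 4650 g
vegetable oil: 10 fl oz × 12 ÷ 8 fl oz/cup × 218 g/cup = 3270 g
tahini: (2 cup + 8 tbsp = 2.5 cup) × 12 × 240 g/cup = 7200 g
arborio rice: (2 cup + 1 tbsp = 2.0625 cup) × 12 × 200 g/cup = 4950 g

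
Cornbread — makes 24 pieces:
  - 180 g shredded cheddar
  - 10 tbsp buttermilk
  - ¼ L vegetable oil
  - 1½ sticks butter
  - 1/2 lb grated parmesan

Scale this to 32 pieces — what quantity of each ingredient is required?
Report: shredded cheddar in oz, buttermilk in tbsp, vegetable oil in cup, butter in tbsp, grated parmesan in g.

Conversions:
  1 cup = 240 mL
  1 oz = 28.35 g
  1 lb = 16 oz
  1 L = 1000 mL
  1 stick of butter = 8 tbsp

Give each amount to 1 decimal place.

Scaling factor: 32/24 = 4/3.
shredded cheddar: 180 g × 4/3 ÷ 28.35 g/oz ≈ 8.5 oz
buttermilk: 10 tbsp × 4/3 ≈ 13.3 tbsp
vegetable oil: 0.25 L × 4/3 × 1000 mL/L ÷ 240 mL/cup ≈ 1.4 cup
butter: 1.5 stick × 4/3 × 8 tbsp/stick = 16.0 tbsp
grated parmesan: 0.5 lb × 4/3 × 16 oz/lb × 28.35 g/oz = 302.4 g

shredded cheddar: 8.5 oz; buttermilk: 13.3 tbsp; vegetable oil: 1.4 cup; butter: 16.0 tbsp; grated parmesan: 302.4 g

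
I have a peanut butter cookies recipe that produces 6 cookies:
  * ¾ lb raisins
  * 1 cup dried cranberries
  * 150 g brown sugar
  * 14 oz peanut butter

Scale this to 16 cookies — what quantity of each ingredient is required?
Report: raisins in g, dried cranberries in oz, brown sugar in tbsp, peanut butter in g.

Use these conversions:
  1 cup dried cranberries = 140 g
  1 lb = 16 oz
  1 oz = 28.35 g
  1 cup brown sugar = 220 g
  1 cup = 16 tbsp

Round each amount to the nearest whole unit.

raisins: 907 g; dried cranberries: 13 oz; brown sugar: 29 tbsp; peanut butter: 1058 g

Scaling factor: 16/6 = 8/3.
raisins: 0.75 lb × 8/3 × 16 oz/lb × 28.35 g/oz ≈ 907 g
dried cranberries: 1 cup × 8/3 × 140 g/cup ÷ 28.35 g/oz ≈ 13 oz
brown sugar: 150 g × 8/3 ÷ 220 g/cup × 16 tbsp/cup ≈ 29 tbsp
peanut butter: 14 oz × 8/3 × 28.35 g/oz ≈ 1058 g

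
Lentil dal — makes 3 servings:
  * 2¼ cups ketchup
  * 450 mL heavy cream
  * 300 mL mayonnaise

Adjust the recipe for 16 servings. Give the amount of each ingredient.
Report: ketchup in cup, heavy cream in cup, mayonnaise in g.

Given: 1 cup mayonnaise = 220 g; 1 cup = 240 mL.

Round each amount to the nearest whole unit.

ketchup: 12 cup; heavy cream: 10 cup; mayonnaise: 1467 g

Scaling factor: 16/3.
ketchup: 2.25 cup × 16/3 = 12 cup
heavy cream: 450 mL × 16/3 ÷ 240 mL/cup = 10 cup
mayonnaise: 300 mL × 16/3 ÷ 240 mL/cup × 220 g/cup ≈ 1467 g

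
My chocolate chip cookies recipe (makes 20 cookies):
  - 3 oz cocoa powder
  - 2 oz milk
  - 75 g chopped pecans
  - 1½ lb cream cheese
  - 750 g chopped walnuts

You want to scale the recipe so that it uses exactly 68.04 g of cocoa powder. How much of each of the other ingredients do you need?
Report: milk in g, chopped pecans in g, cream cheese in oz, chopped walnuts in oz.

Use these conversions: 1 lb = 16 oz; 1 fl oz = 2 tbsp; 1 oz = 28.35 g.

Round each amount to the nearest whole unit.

The original recipe has 85.05 g of cocoa powder, so the scaling factor is 68.04 ÷ 85.05 = 4/5 = 0.8.
milk: 2 oz × 4/5 × 28.35 g/oz ≈ 45 g
chopped pecans: 75 g × 4/5 = 60 g
cream cheese: 1.5 lb × 4/5 × 16 oz/lb ≈ 19 oz
chopped walnuts: 750 g × 4/5 ÷ 28.35 g/oz ≈ 21 oz

milk: 45 g; chopped pecans: 60 g; cream cheese: 19 oz; chopped walnuts: 21 oz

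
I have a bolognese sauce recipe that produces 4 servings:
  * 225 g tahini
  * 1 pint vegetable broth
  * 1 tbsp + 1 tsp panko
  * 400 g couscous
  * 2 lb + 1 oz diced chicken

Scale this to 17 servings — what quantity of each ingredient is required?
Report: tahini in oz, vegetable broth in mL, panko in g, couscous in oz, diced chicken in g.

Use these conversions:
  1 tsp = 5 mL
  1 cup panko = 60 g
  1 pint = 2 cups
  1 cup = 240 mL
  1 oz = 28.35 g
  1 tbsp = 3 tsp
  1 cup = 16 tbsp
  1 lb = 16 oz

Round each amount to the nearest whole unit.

Scaling factor: 17/4 = 4.25.
tahini: 225 g × 17/4 ÷ 28.35 g/oz ≈ 34 oz
vegetable broth: 1 pint × 17/4 × 2 cup/pint × 240 mL/cup = 2040 mL
panko: (1 tbsp + 1 tsp = 4/3 tbsp) × 17/4 ÷ 16 tbsp/cup × 60 g/cup ≈ 21 g
couscous: 400 g × 17/4 ÷ 28.35 g/oz ≈ 60 oz
diced chicken: (2 lb + 1 oz = 2.0625 lb) × 17/4 × 16 oz/lb × 28.35 g/oz ≈ 3976 g

tahini: 34 oz; vegetable broth: 2040 mL; panko: 21 g; couscous: 60 oz; diced chicken: 3976 g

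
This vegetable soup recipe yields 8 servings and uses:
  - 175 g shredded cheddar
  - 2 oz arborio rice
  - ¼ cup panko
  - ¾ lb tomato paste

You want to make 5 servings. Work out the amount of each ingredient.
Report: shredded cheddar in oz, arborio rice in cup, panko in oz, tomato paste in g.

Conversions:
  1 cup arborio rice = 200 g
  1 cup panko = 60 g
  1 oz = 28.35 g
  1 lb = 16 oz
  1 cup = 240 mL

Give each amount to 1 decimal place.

shredded cheddar: 3.9 oz; arborio rice: 0.2 cup; panko: 0.3 oz; tomato paste: 212.6 g

Scaling factor: 5/8 = 0.625.
shredded cheddar: 175 g × 5/8 ÷ 28.35 g/oz ≈ 3.9 oz
arborio rice: 2 oz × 5/8 × 28.35 g/oz ÷ 200 g/cup ≈ 0.2 cup
panko: 0.25 cup × 5/8 × 60 g/cup ÷ 28.35 g/oz ≈ 0.3 oz
tomato paste: 0.75 lb × 5/8 × 16 oz/lb × 28.35 g/oz ≈ 212.6 g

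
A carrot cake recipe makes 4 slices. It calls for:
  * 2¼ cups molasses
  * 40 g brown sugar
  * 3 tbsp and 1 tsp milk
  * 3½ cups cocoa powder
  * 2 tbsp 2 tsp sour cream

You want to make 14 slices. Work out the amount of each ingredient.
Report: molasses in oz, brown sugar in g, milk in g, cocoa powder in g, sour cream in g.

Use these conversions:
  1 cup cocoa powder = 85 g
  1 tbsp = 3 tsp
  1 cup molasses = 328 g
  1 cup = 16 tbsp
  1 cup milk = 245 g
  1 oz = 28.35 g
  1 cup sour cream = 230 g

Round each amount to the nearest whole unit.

Scaling factor: 14/4 = 7/2 = 3.5.
molasses: 2.25 cup × 7/2 × 328 g/cup ÷ 28.35 g/oz ≈ 91 oz
brown sugar: 40 g × 7/2 = 140 g
milk: (3 tbsp + 1 tsp = 10/3 tbsp) × 7/2 ÷ 16 tbsp/cup × 245 g/cup ≈ 179 g
cocoa powder: 3.5 cup × 7/2 × 85 g/cup ≈ 1041 g
sour cream: (2 tbsp + 2 tsp = 8/3 tbsp) × 7/2 ÷ 16 tbsp/cup × 230 g/cup ≈ 134 g

molasses: 91 oz; brown sugar: 140 g; milk: 179 g; cocoa powder: 1041 g; sour cream: 134 g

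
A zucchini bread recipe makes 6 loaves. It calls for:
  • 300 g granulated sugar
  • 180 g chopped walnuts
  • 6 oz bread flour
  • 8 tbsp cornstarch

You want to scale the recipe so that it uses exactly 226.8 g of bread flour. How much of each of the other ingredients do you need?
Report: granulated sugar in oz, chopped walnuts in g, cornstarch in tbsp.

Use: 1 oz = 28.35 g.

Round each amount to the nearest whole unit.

granulated sugar: 14 oz; chopped walnuts: 240 g; cornstarch: 11 tbsp

The original recipe has 170.1 g of bread flour, so the scaling factor is 226.8 ÷ 170.1 = 4/3.
granulated sugar: 300 g × 4/3 ÷ 28.35 g/oz ≈ 14 oz
chopped walnuts: 180 g × 4/3 = 240 g
cornstarch: 8 tbsp × 4/3 ≈ 11 tbsp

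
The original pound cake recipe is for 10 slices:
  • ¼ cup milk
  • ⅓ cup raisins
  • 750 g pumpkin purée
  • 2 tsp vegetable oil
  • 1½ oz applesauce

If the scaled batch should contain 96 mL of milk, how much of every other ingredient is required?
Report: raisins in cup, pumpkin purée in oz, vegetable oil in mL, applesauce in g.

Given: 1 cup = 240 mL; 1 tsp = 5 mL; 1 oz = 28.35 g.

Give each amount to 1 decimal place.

The original recipe has 60 mL of milk, so the scaling factor is 96 ÷ 60 = 8/5 = 1.6.
raisins: 1/3 cup × 8/5 ≈ 0.5 cup
pumpkin purée: 750 g × 8/5 ÷ 28.35 g/oz ≈ 42.3 oz
vegetable oil: 2 tsp × 8/5 × 5 mL/tsp = 16.0 mL
applesauce: 1.5 oz × 8/5 × 28.35 g/oz ≈ 68.0 g

raisins: 0.5 cup; pumpkin purée: 42.3 oz; vegetable oil: 16.0 mL; applesauce: 68.0 g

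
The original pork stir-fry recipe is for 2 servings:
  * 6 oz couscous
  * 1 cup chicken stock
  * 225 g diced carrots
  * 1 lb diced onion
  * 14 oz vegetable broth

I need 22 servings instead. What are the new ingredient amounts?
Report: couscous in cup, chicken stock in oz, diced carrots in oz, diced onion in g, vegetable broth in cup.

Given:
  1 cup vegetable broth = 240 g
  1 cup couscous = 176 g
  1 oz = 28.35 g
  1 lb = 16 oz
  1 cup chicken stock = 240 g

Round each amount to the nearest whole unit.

couscous: 11 cup; chicken stock: 93 oz; diced carrots: 87 oz; diced onion: 4990 g; vegetable broth: 18 cup

Scaling factor: 22/2 = 11.
couscous: 6 oz × 11 × 28.35 g/oz ÷ 176 g/cup ≈ 11 cup
chicken stock: 1 cup × 11 × 240 g/cup ÷ 28.35 g/oz ≈ 93 oz
diced carrots: 225 g × 11 ÷ 28.35 g/oz ≈ 87 oz
diced onion: 1 lb × 11 × 16 oz/lb × 28.35 g/oz ≈ 4990 g
vegetable broth: 14 oz × 11 × 28.35 g/oz ÷ 240 g/cup ≈ 18 cup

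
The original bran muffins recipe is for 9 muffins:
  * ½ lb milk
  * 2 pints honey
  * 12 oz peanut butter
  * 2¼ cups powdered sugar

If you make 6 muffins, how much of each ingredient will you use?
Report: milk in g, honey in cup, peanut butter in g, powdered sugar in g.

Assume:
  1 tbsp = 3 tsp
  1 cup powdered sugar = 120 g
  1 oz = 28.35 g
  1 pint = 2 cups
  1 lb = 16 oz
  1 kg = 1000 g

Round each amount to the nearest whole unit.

Scaling factor: 6/9 = 2/3.
milk: 0.5 lb × 2/3 × 16 oz/lb × 28.35 g/oz ≈ 151 g
honey: 2 pint × 2/3 × 2 cup/pint ≈ 3 cup
peanut butter: 12 oz × 2/3 × 28.35 g/oz ≈ 227 g
powdered sugar: 2.25 cup × 2/3 × 120 g/cup = 180 g

milk: 151 g; honey: 3 cup; peanut butter: 227 g; powdered sugar: 180 g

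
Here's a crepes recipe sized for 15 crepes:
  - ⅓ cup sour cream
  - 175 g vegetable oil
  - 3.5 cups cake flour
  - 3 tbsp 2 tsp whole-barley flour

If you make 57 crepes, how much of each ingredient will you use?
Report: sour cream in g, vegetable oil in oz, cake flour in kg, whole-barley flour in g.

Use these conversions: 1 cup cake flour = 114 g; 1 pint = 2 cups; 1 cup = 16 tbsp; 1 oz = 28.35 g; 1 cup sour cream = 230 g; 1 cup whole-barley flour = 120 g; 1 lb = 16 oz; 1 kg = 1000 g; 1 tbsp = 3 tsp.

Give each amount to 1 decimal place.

Scaling factor: 57/15 = 19/5 = 3.8.
sour cream: 1/3 cup × 19/5 × 230 g/cup ≈ 291.3 g
vegetable oil: 175 g × 19/5 ÷ 28.35 g/oz ≈ 23.5 oz
cake flour: 3.5 cup × 19/5 × 114 g/cup ÷ 1000 g/kg ≈ 1.5 kg
whole-barley flour: (3 tbsp + 2 tsp = 11/3 tbsp) × 19/5 ÷ 16 tbsp/cup × 120 g/cup = 104.5 g

sour cream: 291.3 g; vegetable oil: 23.5 oz; cake flour: 1.5 kg; whole-barley flour: 104.5 g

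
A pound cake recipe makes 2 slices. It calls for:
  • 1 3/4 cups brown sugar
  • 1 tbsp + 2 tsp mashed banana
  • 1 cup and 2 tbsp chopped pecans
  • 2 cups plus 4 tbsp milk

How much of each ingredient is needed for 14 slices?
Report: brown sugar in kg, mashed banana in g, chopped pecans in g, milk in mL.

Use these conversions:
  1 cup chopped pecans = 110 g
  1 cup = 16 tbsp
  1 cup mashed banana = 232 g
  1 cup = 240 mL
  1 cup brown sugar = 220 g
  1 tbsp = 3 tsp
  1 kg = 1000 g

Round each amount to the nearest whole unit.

brown sugar: 3 kg; mashed banana: 169 g; chopped pecans: 866 g; milk: 3780 mL

Scaling factor: 14/2 = 7.
brown sugar: 1.75 cup × 7 × 220 g/cup ÷ 1000 g/kg ≈ 3 kg
mashed banana: (1 tbsp + 2 tsp = 5/3 tbsp) × 7 ÷ 16 tbsp/cup × 232 g/cup ≈ 169 g
chopped pecans: (1 cup + 2 tbsp = 1.125 cup) × 7 × 110 g/cup ≈ 866 g
milk: (2 cup + 4 tbsp = 2.25 cup) × 7 × 240 mL/cup = 3780 mL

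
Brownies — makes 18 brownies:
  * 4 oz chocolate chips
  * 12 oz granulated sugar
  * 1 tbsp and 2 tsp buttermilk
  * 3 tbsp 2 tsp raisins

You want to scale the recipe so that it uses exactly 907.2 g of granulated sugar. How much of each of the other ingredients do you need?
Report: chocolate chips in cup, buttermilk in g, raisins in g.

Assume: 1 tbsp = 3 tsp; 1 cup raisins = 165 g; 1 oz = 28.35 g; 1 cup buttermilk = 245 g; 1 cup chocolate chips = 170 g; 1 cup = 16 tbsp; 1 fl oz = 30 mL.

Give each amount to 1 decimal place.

The original recipe has 340.2 g of granulated sugar, so the scaling factor is 907.2 ÷ 340.2 = 8/3.
chocolate chips: 4 oz × 8/3 × 28.35 g/oz ÷ 170 g/cup ≈ 1.8 cup
buttermilk: (1 tbsp + 2 tsp = 5/3 tbsp) × 8/3 ÷ 16 tbsp/cup × 245 g/cup ≈ 68.1 g
raisins: (3 tbsp + 2 tsp = 11/3 tbsp) × 8/3 ÷ 16 tbsp/cup × 165 g/cup ≈ 100.8 g

chocolate chips: 1.8 cup; buttermilk: 68.1 g; raisins: 100.8 g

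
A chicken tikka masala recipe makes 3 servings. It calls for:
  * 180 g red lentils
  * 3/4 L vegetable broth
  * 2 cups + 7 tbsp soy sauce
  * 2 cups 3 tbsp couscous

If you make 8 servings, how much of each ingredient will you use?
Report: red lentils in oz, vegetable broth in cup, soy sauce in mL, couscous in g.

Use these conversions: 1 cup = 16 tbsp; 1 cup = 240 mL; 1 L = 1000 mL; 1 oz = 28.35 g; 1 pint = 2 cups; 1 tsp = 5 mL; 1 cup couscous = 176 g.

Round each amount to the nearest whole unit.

Scaling factor: 8/3.
red lentils: 180 g × 8/3 ÷ 28.35 g/oz ≈ 17 oz
vegetable broth: 0.75 L × 8/3 × 1000 mL/L ÷ 240 mL/cup ≈ 8 cup
soy sauce: (2 cup + 7 tbsp = 2.4375 cup) × 8/3 × 240 mL/cup = 1560 mL
couscous: (2 cup + 3 tbsp = 2.1875 cup) × 8/3 × 176 g/cup ≈ 1027 g

red lentils: 17 oz; vegetable broth: 8 cup; soy sauce: 1560 mL; couscous: 1027 g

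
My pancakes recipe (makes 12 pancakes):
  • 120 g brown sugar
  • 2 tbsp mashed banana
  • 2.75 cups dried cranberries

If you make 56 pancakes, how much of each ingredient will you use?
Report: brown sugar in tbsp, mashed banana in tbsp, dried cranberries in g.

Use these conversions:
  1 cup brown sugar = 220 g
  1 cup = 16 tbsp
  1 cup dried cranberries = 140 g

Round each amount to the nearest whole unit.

Scaling factor: 56/12 = 14/3.
brown sugar: 120 g × 14/3 ÷ 220 g/cup × 16 tbsp/cup ≈ 41 tbsp
mashed banana: 2 tbsp × 14/3 ≈ 9 tbsp
dried cranberries: 2.75 cup × 14/3 × 140 g/cup ≈ 1797 g

brown sugar: 41 tbsp; mashed banana: 9 tbsp; dried cranberries: 1797 g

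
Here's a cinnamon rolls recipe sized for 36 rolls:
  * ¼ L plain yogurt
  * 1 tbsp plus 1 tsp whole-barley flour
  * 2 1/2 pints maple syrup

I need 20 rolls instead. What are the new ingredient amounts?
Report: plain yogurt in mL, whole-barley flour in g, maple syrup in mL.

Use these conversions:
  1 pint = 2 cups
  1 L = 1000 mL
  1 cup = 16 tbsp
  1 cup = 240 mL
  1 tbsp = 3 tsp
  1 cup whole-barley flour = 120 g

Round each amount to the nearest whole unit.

plain yogurt: 139 mL; whole-barley flour: 6 g; maple syrup: 667 mL

Scaling factor: 20/36 = 5/9.
plain yogurt: 0.25 L × 5/9 × 1000 mL/L ≈ 139 mL
whole-barley flour: (1 tbsp + 1 tsp = 4/3 tbsp) × 5/9 ÷ 16 tbsp/cup × 120 g/cup ≈ 6 g
maple syrup: 2.5 pint × 5/9 × 2 cup/pint × 240 mL/cup ≈ 667 mL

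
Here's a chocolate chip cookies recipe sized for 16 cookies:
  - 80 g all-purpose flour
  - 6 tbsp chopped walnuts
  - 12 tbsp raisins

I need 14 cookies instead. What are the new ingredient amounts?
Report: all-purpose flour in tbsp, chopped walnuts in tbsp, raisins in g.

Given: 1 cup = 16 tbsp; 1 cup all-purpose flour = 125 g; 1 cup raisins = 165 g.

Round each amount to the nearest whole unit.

all-purpose flour: 9 tbsp; chopped walnuts: 5 tbsp; raisins: 108 g

Scaling factor: 14/16 = 7/8 = 0.875.
all-purpose flour: 80 g × 7/8 ÷ 125 g/cup × 16 tbsp/cup ≈ 9 tbsp
chopped walnuts: 6 tbsp × 7/8 ≈ 5 tbsp
raisins: 12 tbsp × 7/8 ÷ 16 tbsp/cup × 165 g/cup ≈ 108 g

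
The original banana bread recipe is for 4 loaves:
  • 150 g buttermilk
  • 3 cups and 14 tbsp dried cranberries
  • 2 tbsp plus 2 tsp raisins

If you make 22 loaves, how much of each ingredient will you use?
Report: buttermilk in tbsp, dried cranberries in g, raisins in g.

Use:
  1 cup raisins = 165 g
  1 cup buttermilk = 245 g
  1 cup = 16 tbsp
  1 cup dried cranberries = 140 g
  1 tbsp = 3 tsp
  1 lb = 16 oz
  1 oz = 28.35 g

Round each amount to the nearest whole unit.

Scaling factor: 22/4 = 11/2 = 5.5.
buttermilk: 150 g × 11/2 ÷ 245 g/cup × 16 tbsp/cup ≈ 54 tbsp
dried cranberries: (3 cup + 14 tbsp = 3.875 cup) × 11/2 × 140 g/cup ≈ 2984 g
raisins: (2 tbsp + 2 tsp = 8/3 tbsp) × 11/2 ÷ 16 tbsp/cup × 165 g/cup ≈ 151 g

buttermilk: 54 tbsp; dried cranberries: 2984 g; raisins: 151 g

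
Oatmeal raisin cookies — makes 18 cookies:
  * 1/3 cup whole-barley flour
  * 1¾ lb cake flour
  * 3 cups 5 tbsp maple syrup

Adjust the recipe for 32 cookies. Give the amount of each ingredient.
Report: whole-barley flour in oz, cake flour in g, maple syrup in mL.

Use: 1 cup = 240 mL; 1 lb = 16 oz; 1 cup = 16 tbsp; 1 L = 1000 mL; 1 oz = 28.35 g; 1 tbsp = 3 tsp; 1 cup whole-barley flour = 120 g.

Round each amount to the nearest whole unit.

Scaling factor: 32/18 = 16/9.
whole-barley flour: 1/3 cup × 16/9 × 120 g/cup ÷ 28.35 g/oz ≈ 3 oz
cake flour: 1.75 lb × 16/9 × 16 oz/lb × 28.35 g/oz ≈ 1411 g
maple syrup: (3 cup + 5 tbsp = 3.3125 cup) × 16/9 × 240 mL/cup ≈ 1413 mL

whole-barley flour: 3 oz; cake flour: 1411 g; maple syrup: 1413 mL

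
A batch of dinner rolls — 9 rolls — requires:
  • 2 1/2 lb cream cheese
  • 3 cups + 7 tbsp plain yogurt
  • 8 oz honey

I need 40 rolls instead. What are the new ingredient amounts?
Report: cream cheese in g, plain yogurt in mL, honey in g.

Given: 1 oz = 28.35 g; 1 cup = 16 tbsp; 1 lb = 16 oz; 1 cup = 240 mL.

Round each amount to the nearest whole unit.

cream cheese: 5040 g; plain yogurt: 3667 mL; honey: 1008 g

Scaling factor: 40/9.
cream cheese: 2.5 lb × 40/9 × 16 oz/lb × 28.35 g/oz = 5040 g
plain yogurt: (3 cup + 7 tbsp = 3.4375 cup) × 40/9 × 240 mL/cup ≈ 3667 mL
honey: 8 oz × 40/9 × 28.35 g/oz = 1008 g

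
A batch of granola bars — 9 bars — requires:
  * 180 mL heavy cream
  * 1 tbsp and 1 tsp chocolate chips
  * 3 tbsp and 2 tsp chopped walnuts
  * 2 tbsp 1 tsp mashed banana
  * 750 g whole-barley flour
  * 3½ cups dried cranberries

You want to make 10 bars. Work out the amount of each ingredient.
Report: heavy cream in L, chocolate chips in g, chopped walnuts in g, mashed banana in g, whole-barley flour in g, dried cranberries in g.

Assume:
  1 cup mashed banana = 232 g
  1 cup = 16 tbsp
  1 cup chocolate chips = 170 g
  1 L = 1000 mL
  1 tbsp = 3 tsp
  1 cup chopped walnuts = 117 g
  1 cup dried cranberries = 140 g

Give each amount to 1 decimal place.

heavy cream: 0.2 L; chocolate chips: 15.7 g; chopped walnuts: 29.8 g; mashed banana: 37.6 g; whole-barley flour: 833.3 g; dried cranberries: 544.4 g

Scaling factor: 10/9.
heavy cream: 180 mL × 10/9 ÷ 1000 mL/L = 0.2 L
chocolate chips: (1 tbsp + 1 tsp = 4/3 tbsp) × 10/9 ÷ 16 tbsp/cup × 170 g/cup ≈ 15.7 g
chopped walnuts: (3 tbsp + 2 tsp = 11/3 tbsp) × 10/9 ÷ 16 tbsp/cup × 117 g/cup ≈ 29.8 g
mashed banana: (2 tbsp + 1 tsp = 7/3 tbsp) × 10/9 ÷ 16 tbsp/cup × 232 g/cup ≈ 37.6 g
whole-barley flour: 750 g × 10/9 ≈ 833.3 g
dried cranberries: 3.5 cup × 10/9 × 140 g/cup ≈ 544.4 g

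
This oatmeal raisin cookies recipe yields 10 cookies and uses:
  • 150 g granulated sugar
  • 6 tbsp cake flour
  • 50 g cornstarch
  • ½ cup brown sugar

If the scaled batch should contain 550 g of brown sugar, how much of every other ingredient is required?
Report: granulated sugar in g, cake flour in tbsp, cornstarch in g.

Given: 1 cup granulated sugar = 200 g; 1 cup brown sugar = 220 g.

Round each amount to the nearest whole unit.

The original recipe has 110 g of brown sugar, so the scaling factor is 550 ÷ 110 = 5.
granulated sugar: 150 g × 5 = 750 g
cake flour: 6 tbsp × 5 = 30 tbsp
cornstarch: 50 g × 5 = 250 g

granulated sugar: 750 g; cake flour: 30 tbsp; cornstarch: 250 g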